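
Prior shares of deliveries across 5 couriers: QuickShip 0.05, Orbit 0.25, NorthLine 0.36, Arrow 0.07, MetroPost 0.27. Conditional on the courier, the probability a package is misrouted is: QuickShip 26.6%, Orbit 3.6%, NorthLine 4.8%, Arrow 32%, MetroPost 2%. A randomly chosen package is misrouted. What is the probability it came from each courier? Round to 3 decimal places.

By Bayes' rule, posterior ∝ prior × likelihood:
  QuickShip: 0.05 × 0.266 = 0.0133
  Orbit: 0.25 × 0.036 = 0.009
  NorthLine: 0.36 × 0.048 = 0.01728
  Arrow: 0.07 × 0.32 = 0.0224
  MetroPost: 0.27 × 0.02 = 0.0054
Normalizing constant = 0.06738.
P(QuickShip | misrouted) = 0.0133/0.06738 ≈ 0.197
P(Orbit | misrouted) = 0.009/0.06738 ≈ 0.134
P(NorthLine | misrouted) = 0.01728/0.06738 ≈ 0.256
P(Arrow | misrouted) = 0.0224/0.06738 ≈ 0.332
P(MetroPost | misrouted) = 0.0054/0.06738 ≈ 0.080
(Check: 0.197+0.134+0.256+0.332+0.080 = 0.999.)

QuickShip 0.197, Orbit 0.134, NorthLine 0.256, Arrow 0.332, MetroPost 0.080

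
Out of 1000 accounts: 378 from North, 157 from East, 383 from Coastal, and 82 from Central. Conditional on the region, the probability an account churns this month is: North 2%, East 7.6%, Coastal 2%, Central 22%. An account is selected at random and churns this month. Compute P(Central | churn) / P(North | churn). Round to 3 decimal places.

Unnormalized posteriors (prior × likelihood):
  North: 0.378 × 0.02 = 0.00756
  East: 0.157 × 0.076 = 0.011932
  Coastal: 0.383 × 0.02 = 0.00766
  Central: 0.082 × 0.22 = 0.01804
Normalizing constant = 0.045192.
The ratio is 0.01804 / 0.00756 (the normalizer cancels) = 2.386.

2.386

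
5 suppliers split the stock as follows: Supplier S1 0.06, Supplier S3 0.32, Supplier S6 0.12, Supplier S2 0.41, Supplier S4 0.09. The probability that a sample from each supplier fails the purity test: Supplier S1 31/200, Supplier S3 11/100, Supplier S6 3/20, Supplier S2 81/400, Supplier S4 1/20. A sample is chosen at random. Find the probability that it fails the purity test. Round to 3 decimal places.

0.150

By Bayes' rule, posterior ∝ prior × likelihood:
  Supplier S1: 0.06 × 0.155 = 0.0093
  Supplier S3: 0.32 × 0.11 = 0.0352
  Supplier S6: 0.12 × 0.15 = 0.018
  Supplier S2: 0.41 × 0.2025 = 0.083025
  Supplier S4: 0.09 × 0.05 = 0.0045
P(off-spec) = 0.0093 + 0.0352 + 0.018 + 0.083025 + 0.0045 = 0.150025 → 0.150.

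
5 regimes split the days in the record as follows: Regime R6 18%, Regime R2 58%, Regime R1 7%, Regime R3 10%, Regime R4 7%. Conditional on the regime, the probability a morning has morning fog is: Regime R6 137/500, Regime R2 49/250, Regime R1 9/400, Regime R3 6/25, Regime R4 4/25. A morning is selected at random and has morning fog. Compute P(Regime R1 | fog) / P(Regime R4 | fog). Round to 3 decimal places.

By Bayes' rule, posterior ∝ prior × likelihood:
  Regime R6: 0.18 × 0.274 = 0.04932
  Regime R2: 0.58 × 0.196 = 0.11368
  Regime R1: 0.07 × 0.0225 = 0.001575
  Regime R3: 0.1 × 0.24 = 0.024
  Regime R4: 0.07 × 0.16 = 0.0112
Normalizing constant = 0.199775.
The ratio is 0.001575 / 0.0112 (the normalizer cancels) = 0.141.

0.141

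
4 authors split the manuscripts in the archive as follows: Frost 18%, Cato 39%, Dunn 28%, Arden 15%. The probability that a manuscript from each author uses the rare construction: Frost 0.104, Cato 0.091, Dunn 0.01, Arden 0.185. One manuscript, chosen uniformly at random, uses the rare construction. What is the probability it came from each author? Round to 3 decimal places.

Unnormalized posteriors (prior × likelihood):
  Frost: 0.18 × 0.104 = 0.01872
  Cato: 0.39 × 0.091 = 0.03549
  Dunn: 0.28 × 0.01 = 0.0028
  Arden: 0.15 × 0.185 = 0.02775
Sum = 0.08476.
P(Frost | rare-form) = 0.01872/0.08476 ≈ 0.221
P(Cato | rare-form) = 0.03549/0.08476 ≈ 0.419
P(Dunn | rare-form) = 0.0028/0.08476 ≈ 0.033
P(Arden | rare-form) = 0.02775/0.08476 ≈ 0.327

Frost 0.221, Cato 0.419, Dunn 0.033, Arden 0.327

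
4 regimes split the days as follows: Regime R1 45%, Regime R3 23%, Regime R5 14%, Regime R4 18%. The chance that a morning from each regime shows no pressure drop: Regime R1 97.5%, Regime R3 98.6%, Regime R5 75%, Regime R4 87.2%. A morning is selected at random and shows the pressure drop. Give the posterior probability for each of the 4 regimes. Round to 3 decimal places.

Regime R1 0.155, Regime R3 0.044, Regime R5 0.483, Regime R4 0.318

Taking complements, P(drop | each) = Regime R1 0.025, Regime R3 0.014, Regime R5 0.25, Regime R4 0.128.
Unnormalized posteriors (prior × likelihood):
  Regime R1: 0.45 × 0.025 = 0.01125
  Regime R3: 0.23 × 0.014 = 0.00322
  Regime R5: 0.14 × 0.25 = 0.035
  Regime R4: 0.18 × 0.128 = 0.02304
Normalizing constant = 0.07251.
P(Regime R1 | drop) = 0.01125/0.07251 ≈ 0.155
P(Regime R3 | drop) = 0.00322/0.07251 ≈ 0.044
P(Regime R5 | drop) = 0.035/0.07251 ≈ 0.483
P(Regime R4 | drop) = 0.02304/0.07251 ≈ 0.318
(Check: 0.155+0.044+0.483+0.318 = 1.000.)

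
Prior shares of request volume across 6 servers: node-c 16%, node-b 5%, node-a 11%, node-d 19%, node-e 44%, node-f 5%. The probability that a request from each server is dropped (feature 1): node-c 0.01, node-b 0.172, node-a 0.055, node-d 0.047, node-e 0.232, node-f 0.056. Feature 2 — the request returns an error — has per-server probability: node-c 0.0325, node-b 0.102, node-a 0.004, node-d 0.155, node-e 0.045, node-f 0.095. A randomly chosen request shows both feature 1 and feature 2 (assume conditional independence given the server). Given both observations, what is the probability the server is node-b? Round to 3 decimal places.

0.122

Unnormalized posteriors (prior × likelihood):
  node-c: 0.16 × 0.01 × 0.0325 = 0.000052
  node-b: 0.05 × 0.172 × 0.102 = 0.0008772
  node-a: 0.11 × 0.055 × 0.004 = 0.0000242
  node-d: 0.19 × 0.047 × 0.155 = 0.00138415
  node-e: 0.44 × 0.232 × 0.045 = 0.0045936
  node-f: 0.05 × 0.056 × 0.095 = 0.000266
Sum = 0.00719715.
P(node-b | evidence) = 0.0008772 / 0.00719715 ≈ 0.122.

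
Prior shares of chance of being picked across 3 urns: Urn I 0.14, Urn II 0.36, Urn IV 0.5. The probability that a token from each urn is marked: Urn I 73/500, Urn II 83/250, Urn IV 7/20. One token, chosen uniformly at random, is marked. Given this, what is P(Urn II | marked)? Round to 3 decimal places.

Prior × likelihood for each hypothesis:
  Urn I: 0.14 × 0.146 = 0.02044
  Urn II: 0.36 × 0.332 = 0.11952
  Urn IV: 0.5 × 0.35 = 0.175
Sum = 0.31496.
P(Urn II | evidence) = 0.11952 / 0.31496 ≈ 0.379.

0.379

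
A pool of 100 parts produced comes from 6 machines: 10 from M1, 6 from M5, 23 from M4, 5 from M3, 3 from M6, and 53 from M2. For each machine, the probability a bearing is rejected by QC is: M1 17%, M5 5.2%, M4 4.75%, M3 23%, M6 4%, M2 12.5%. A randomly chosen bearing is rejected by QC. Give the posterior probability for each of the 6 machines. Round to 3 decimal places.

M1 0.155, M5 0.028, M4 0.099, M3 0.105, M6 0.011, M2 0.602

Compute prior × likelihood for every hypothesis:
  M1: 0.1 × 0.17 = 0.017
  M5: 0.06 × 0.052 = 0.00312
  M4: 0.23 × 0.0475 = 0.010925
  M3: 0.05 × 0.23 = 0.0115
  M6: 0.03 × 0.04 = 0.0012
  M2: 0.53 × 0.125 = 0.06625
Normalizing constant = 0.109995.
P(M1 | rejected) = 0.017/0.109995 ≈ 0.155
P(M5 | rejected) = 0.00312/0.109995 ≈ 0.028
P(M4 | rejected) = 0.010925/0.109995 ≈ 0.099
P(M3 | rejected) = 0.0115/0.109995 ≈ 0.105
P(M6 | rejected) = 0.0012/0.109995 ≈ 0.011
P(M2 | rejected) = 0.06625/0.109995 ≈ 0.602
(Check: 0.155+0.028+0.099+0.105+0.011+0.602 = 1.000.)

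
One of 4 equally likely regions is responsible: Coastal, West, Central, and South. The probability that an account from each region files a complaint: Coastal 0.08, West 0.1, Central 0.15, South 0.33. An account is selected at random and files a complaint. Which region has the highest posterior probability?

South

Since the prior is uniform, the posterior is proportional to the likelihood:
  Coastal: 0.08
  West: 0.1
  Central: 0.15
  South: 0.33
Normalizing constant = 0.66.
Largest term belongs to South, so South is most probable.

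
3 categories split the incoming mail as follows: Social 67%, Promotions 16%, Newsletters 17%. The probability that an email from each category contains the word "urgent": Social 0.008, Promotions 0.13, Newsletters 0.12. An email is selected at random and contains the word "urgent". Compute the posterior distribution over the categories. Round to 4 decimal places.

Social 0.1151, Promotions 0.4467, Newsletters 0.4381

Unnormalized posteriors (prior × likelihood):
  Social: 0.67 × 0.008 = 0.00536
  Promotions: 0.16 × 0.13 = 0.0208
  Newsletters: 0.17 × 0.12 = 0.0204
Total = 0.04656.
P(Social | urgent-flag) = 0.00536/0.04656 ≈ 0.1151
P(Promotions | urgent-flag) = 0.0208/0.04656 ≈ 0.4467
P(Newsletters | urgent-flag) = 0.0204/0.04656 ≈ 0.4381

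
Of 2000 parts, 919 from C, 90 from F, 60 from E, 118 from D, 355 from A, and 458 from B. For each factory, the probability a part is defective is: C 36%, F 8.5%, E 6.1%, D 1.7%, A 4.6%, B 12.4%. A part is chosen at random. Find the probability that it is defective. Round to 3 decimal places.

0.209

By Bayes' rule, posterior ∝ prior × likelihood:
  C: 0.4595 × 0.36 = 0.16542
  F: 0.045 × 0.085 = 0.003825
  E: 0.03 × 0.061 = 0.00183
  D: 0.059 × 0.017 = 0.001003
  A: 0.1775 × 0.046 = 0.008165
  B: 0.229 × 0.124 = 0.028396
P(defective) = 0.16542 + 0.003825 + 0.00183 + 0.001003 + 0.008165 + 0.028396 = 0.208639 → 0.209.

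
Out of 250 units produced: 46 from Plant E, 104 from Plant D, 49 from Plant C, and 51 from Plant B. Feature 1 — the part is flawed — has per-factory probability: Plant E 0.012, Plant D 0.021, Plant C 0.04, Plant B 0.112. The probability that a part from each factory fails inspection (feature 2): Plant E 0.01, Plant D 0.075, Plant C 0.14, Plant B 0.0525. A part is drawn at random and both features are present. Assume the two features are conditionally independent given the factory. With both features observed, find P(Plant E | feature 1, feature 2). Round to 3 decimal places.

0.007

Compute prior × likelihood for every hypothesis:
  Plant E: 0.184 × 0.012 × 0.01 = 0.00002208
  Plant D: 0.416 × 0.021 × 0.075 = 0.0006552
  Plant C: 0.196 × 0.04 × 0.14 = 0.0010976
  Plant B: 0.204 × 0.112 × 0.0525 = 0.00119952
Sum = 0.0029744.
P(Plant E | evidence) = 0.00002208 / 0.0029744 ≈ 0.007.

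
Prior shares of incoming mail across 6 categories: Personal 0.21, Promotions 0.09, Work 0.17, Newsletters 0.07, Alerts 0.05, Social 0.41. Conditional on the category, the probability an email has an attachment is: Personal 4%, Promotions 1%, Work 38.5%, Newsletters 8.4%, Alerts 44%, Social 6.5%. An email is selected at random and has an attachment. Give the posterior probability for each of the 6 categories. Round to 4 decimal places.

By Bayes' rule, posterior ∝ prior × likelihood:
  Personal: 0.21 × 0.04 = 0.0084
  Promotions: 0.09 × 0.01 = 0.0009
  Work: 0.17 × 0.385 = 0.06545
  Newsletters: 0.07 × 0.084 = 0.00588
  Alerts: 0.05 × 0.44 = 0.022
  Social: 0.41 × 0.065 = 0.02665
Sum = 0.12928.
P(Personal | attachment) = 0.0084/0.12928 ≈ 0.0650
P(Promotions | attachment) = 0.0009/0.12928 ≈ 0.0070
P(Work | attachment) = 0.06545/0.12928 ≈ 0.5063
P(Newsletters | attachment) = 0.00588/0.12928 ≈ 0.0455
P(Alerts | attachment) = 0.022/0.12928 ≈ 0.1702
P(Social | attachment) = 0.02665/0.12928 ≈ 0.2061

Personal 0.0650, Promotions 0.0070, Work 0.5063, Newsletters 0.0455, Alerts 0.1702, Social 0.2061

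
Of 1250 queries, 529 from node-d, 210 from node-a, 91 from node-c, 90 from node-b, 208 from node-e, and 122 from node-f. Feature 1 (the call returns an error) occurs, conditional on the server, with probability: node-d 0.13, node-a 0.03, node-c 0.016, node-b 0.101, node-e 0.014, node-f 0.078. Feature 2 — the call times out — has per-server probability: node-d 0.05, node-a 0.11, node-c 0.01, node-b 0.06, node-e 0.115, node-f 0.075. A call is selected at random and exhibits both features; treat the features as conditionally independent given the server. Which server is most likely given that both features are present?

node-d

Prior × likelihood for each hypothesis:
  node-d: 0.4232 × 0.13 × 0.05 = 0.0027508
  node-a: 0.168 × 0.03 × 0.11 = 0.0005544
  node-c: 0.0728 × 0.016 × 0.01 = 0.000011648
  node-b: 0.072 × 0.101 × 0.06 = 0.00043632
  node-e: 0.1664 × 0.014 × 0.115 = 0.000267904
  node-f: 0.0976 × 0.078 × 0.075 = 0.00057096
Total = 0.004592032.
Largest term belongs to node-d, so node-d is most probable.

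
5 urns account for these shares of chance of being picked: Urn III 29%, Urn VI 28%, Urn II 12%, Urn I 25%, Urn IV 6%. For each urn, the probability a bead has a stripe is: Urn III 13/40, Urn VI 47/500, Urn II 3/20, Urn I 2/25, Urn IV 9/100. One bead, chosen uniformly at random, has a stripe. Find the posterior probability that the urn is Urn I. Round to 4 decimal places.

0.1220

Unnormalized posteriors (prior × likelihood):
  Urn III: 0.29 × 0.325 = 0.09425
  Urn VI: 0.28 × 0.094 = 0.02632
  Urn II: 0.12 × 0.15 = 0.018
  Urn I: 0.25 × 0.08 = 0.02
  Urn IV: 0.06 × 0.09 = 0.0054
Total = 0.16397.
P(Urn I | evidence) = 0.02 / 0.16397 ≈ 0.1220.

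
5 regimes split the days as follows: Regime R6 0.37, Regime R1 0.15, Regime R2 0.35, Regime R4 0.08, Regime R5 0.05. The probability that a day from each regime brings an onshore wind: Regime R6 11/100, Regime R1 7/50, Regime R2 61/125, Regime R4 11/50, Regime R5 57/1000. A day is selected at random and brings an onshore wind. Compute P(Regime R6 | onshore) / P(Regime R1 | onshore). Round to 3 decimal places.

Prior × likelihood for each hypothesis:
  Regime R6: 0.37 × 0.11 = 0.0407
  Regime R1: 0.15 × 0.14 = 0.021
  Regime R2: 0.35 × 0.488 = 0.1708
  Regime R4: 0.08 × 0.22 = 0.0176
  Regime R5: 0.05 × 0.057 = 0.00285
Total = 0.25295.
The ratio is 0.0407 / 0.021 (the normalizer cancels) = 1.938.

1.938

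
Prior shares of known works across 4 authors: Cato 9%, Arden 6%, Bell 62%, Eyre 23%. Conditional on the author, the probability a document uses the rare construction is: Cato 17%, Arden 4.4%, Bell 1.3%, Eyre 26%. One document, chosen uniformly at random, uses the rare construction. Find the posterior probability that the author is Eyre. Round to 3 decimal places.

Unnormalized posteriors (prior × likelihood):
  Cato: 0.09 × 0.17 = 0.0153
  Arden: 0.06 × 0.044 = 0.00264
  Bell: 0.62 × 0.013 = 0.00806
  Eyre: 0.23 × 0.26 = 0.0598
Total = 0.0858.
P(Eyre | evidence) = 0.0598 / 0.0858 ≈ 0.697.

0.697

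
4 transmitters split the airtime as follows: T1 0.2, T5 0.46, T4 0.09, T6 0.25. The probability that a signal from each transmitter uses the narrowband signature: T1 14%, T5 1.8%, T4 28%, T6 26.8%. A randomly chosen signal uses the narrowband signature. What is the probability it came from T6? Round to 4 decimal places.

0.5215

By Bayes' rule, posterior ∝ prior × likelihood:
  T1: 0.2 × 0.14 = 0.028
  T5: 0.46 × 0.018 = 0.00828
  T4: 0.09 × 0.28 = 0.0252
  T6: 0.25 × 0.268 = 0.067
Total = 0.12848.
P(T6 | evidence) = 0.067 / 0.12848 ≈ 0.5215.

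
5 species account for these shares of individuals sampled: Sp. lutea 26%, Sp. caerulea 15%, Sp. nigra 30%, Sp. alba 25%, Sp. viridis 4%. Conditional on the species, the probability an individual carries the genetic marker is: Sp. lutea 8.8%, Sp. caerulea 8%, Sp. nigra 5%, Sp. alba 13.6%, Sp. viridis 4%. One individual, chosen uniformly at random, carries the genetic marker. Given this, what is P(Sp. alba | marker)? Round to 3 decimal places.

By Bayes' rule, posterior ∝ prior × likelihood:
  Sp. lutea: 0.26 × 0.088 = 0.02288
  Sp. caerulea: 0.15 × 0.08 = 0.012
  Sp. nigra: 0.3 × 0.05 = 0.015
  Sp. alba: 0.25 × 0.136 = 0.034
  Sp. viridis: 0.04 × 0.04 = 0.0016
Total = 0.08548.
P(Sp. alba | evidence) = 0.034 / 0.08548 ≈ 0.398.

0.398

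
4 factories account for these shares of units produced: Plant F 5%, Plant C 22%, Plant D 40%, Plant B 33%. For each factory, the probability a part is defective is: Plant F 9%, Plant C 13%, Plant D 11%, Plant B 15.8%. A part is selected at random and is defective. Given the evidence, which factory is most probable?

Plant B

Unnormalized posteriors (prior × likelihood):
  Plant F: 0.05 × 0.09 = 0.0045
  Plant C: 0.22 × 0.13 = 0.0286
  Plant D: 0.4 × 0.11 = 0.044
  Plant B: 0.33 × 0.158 = 0.05214
Sum = 0.12924.
Largest term belongs to Plant B, so Plant B is most probable.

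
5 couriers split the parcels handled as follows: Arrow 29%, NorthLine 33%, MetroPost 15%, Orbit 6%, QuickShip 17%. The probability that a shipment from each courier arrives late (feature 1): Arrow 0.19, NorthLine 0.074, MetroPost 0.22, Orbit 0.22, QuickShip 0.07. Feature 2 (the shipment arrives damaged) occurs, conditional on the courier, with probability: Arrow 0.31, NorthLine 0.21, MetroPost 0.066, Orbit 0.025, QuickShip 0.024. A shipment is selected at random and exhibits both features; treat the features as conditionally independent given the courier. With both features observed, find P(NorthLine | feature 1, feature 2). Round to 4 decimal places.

Unnormalized posteriors (prior × likelihood):
  Arrow: 0.29 × 0.19 × 0.31 = 0.017081
  NorthLine: 0.33 × 0.074 × 0.21 = 0.0051282
  MetroPost: 0.15 × 0.22 × 0.066 = 0.002178
  Orbit: 0.06 × 0.22 × 0.025 = 0.00033
  QuickShip: 0.17 × 0.07 × 0.024 = 0.0002856
Normalizing constant = 0.0250028.
P(NorthLine | evidence) = 0.0051282 / 0.0250028 ≈ 0.2051.

0.2051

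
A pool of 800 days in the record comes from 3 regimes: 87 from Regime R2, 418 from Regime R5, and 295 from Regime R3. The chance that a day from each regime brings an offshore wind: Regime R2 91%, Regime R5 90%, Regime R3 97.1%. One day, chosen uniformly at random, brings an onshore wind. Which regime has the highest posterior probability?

Taking complements, P(onshore | each) = Regime R2 0.09, Regime R5 0.1, Regime R3 0.029.
Prior × likelihood for each hypothesis:
  Regime R2: 0.10875 × 0.09 = 0.0097875
  Regime R5: 0.5225 × 0.1 = 0.05225
  Regime R3: 0.36875 × 0.029 = 0.01069375
Total = 0.07273125.
Largest term belongs to Regime R5, so Regime R5 is most probable.

Regime R5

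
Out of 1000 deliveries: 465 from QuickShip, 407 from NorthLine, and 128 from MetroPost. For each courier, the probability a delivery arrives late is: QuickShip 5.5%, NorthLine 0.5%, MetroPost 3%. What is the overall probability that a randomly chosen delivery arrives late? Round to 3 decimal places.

Unnormalized posteriors (prior × likelihood):
  QuickShip: 0.465 × 0.055 = 0.025575
  NorthLine: 0.407 × 0.005 = 0.002035
  MetroPost: 0.128 × 0.03 = 0.00384
P(late) = 0.025575 + 0.002035 + 0.00384 = 0.03145 → 0.031.

0.031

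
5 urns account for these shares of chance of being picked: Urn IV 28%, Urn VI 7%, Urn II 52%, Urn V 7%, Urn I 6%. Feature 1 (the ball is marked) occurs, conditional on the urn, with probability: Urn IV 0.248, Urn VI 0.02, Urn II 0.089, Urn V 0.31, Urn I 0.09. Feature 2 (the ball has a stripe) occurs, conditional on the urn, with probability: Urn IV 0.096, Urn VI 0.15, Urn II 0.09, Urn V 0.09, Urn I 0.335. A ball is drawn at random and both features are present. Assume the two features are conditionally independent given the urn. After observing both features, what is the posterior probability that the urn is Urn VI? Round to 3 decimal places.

Prior × likelihood for each hypothesis:
  Urn IV: 0.28 × 0.248 × 0.096 = 0.00666624
  Urn VI: 0.07 × 0.02 × 0.15 = 0.00021
  Urn II: 0.52 × 0.089 × 0.09 = 0.0041652
  Urn V: 0.07 × 0.31 × 0.09 = 0.001953
  Urn I: 0.06 × 0.09 × 0.335 = 0.001809
Normalizing constant = 0.01480344.
P(Urn VI | evidence) = 0.00021 / 0.01480344 ≈ 0.014.

0.014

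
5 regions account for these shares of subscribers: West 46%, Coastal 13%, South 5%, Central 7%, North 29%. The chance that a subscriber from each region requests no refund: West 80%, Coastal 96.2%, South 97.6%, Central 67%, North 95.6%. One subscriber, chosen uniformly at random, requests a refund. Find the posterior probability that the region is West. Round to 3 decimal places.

Taking complements, P(refund | each) = West 0.2, Coastal 0.038, South 0.024, Central 0.33, North 0.044.
Unnormalized posteriors (prior × likelihood):
  West: 0.46 × 0.2 = 0.092
  Coastal: 0.13 × 0.038 = 0.00494
  South: 0.05 × 0.024 = 0.0012
  Central: 0.07 × 0.33 = 0.0231
  North: 0.29 × 0.044 = 0.01276
Normalizing constant = 0.134.
P(West | evidence) = 0.092 / 0.134 ≈ 0.687.

0.687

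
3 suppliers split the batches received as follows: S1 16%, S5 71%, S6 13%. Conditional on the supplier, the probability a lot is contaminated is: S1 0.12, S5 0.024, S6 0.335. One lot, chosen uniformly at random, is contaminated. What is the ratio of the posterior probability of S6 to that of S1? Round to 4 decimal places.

2.2682

Unnormalized posteriors (prior × likelihood):
  S1: 0.16 × 0.12 = 0.0192
  S5: 0.71 × 0.024 = 0.01704
  S6: 0.13 × 0.335 = 0.04355
Sum = 0.07979.
The ratio is 0.04355 / 0.0192 (the normalizer cancels) = 2.2682.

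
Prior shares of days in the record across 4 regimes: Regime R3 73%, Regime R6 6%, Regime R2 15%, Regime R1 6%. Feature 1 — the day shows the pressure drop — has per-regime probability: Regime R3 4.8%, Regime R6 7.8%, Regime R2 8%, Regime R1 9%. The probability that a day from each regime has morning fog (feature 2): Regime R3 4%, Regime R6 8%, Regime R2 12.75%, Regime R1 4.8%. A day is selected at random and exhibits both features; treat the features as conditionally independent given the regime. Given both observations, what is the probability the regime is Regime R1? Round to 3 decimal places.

0.073

Prior × likelihood for each hypothesis:
  Regime R3: 0.73 × 0.048 × 0.04 = 0.0014016
  Regime R6: 0.06 × 0.078 × 0.08 = 0.0003744
  Regime R2: 0.15 × 0.08 × 0.1275 = 0.00153
  Regime R1: 0.06 × 0.09 × 0.048 = 0.0002592
Normalizing constant = 0.0035652.
P(Regime R1 | evidence) = 0.0002592 / 0.0035652 ≈ 0.073.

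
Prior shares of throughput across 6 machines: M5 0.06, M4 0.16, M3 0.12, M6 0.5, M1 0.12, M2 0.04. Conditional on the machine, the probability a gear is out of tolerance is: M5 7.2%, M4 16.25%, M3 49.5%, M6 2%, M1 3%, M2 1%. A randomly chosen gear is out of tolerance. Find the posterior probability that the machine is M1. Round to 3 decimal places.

Prior × likelihood for each hypothesis:
  M5: 0.06 × 0.072 = 0.00432
  M4: 0.16 × 0.1625 = 0.026
  M3: 0.12 × 0.495 = 0.0594
  M6: 0.5 × 0.02 = 0.01
  M1: 0.12 × 0.03 = 0.0036
  M2: 0.04 × 0.01 = 0.0004
Sum = 0.10372.
P(M1 | evidence) = 0.0036 / 0.10372 ≈ 0.035.

0.035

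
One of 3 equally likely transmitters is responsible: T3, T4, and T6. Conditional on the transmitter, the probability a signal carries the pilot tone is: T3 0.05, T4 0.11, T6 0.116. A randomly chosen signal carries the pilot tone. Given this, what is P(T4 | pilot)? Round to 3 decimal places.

With a uniform prior (1/3 each), posterior ∝ likelihood:
  T3: 0.05
  T4: 0.11
  T6: 0.116
Sum = 0.276.
P(T4 | evidence) = 0.11 / 0.276 ≈ 0.399.

0.399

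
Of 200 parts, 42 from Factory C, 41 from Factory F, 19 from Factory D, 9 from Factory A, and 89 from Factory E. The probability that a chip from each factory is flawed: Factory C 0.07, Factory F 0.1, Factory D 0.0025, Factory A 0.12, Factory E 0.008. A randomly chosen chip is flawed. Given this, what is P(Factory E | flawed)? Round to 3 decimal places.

0.080

By Bayes' rule, posterior ∝ prior × likelihood:
  Factory C: 0.21 × 0.07 = 0.0147
  Factory F: 0.205 × 0.1 = 0.0205
  Factory D: 0.095 × 0.0025 = 0.0002375
  Factory A: 0.045 × 0.12 = 0.0054
  Factory E: 0.445 × 0.008 = 0.00356
Normalizing constant = 0.0443975.
P(Factory E | evidence) = 0.00356 / 0.0443975 ≈ 0.080.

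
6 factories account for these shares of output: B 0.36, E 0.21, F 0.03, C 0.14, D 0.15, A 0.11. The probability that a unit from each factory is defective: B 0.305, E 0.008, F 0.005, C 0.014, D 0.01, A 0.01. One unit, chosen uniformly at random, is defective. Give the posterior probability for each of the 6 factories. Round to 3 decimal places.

Unnormalized posteriors (prior × likelihood):
  B: 0.36 × 0.305 = 0.1098
  E: 0.21 × 0.008 = 0.00168
  F: 0.03 × 0.005 = 0.00015
  C: 0.14 × 0.014 = 0.00196
  D: 0.15 × 0.01 = 0.0015
  A: 0.11 × 0.01 = 0.0011
Sum = 0.11619.
P(B | defective) = 0.1098/0.11619 ≈ 0.945
P(E | defective) = 0.00168/0.11619 ≈ 0.014
P(F | defective) = 0.00015/0.11619 ≈ 0.001
P(C | defective) = 0.00196/0.11619 ≈ 0.017
P(D | defective) = 0.0015/0.11619 ≈ 0.013
P(A | defective) = 0.0011/0.11619 ≈ 0.009
(Check: 0.945+0.014+0.001+0.017+0.013+0.009 = 0.999.)

B 0.945, E 0.014, F 0.001, C 0.017, D 0.013, A 0.009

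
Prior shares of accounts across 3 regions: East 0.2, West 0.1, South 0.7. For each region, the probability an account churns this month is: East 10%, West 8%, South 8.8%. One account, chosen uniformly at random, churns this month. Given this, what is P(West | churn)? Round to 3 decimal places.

Compute prior × likelihood for every hypothesis:
  East: 0.2 × 0.1 = 0.02
  West: 0.1 × 0.08 = 0.008
  South: 0.7 × 0.088 = 0.0616
Normalizing constant = 0.0896.
P(West | evidence) = 0.008 / 0.0896 ≈ 0.089.

0.089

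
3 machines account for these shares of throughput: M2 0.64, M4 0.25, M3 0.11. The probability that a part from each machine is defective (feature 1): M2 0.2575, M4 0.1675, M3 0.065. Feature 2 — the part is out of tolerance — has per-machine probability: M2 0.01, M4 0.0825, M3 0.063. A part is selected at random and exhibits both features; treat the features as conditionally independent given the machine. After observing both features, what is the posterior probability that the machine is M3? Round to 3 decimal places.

0.081

Unnormalized posteriors (prior × likelihood):
  M2: 0.64 × 0.2575 × 0.01 = 0.001648
  M4: 0.25 × 0.1675 × 0.0825 = 0.0034546875
  M3: 0.11 × 0.065 × 0.063 = 0.00045045
Normalizing constant = 0.0055531375.
P(M3 | evidence) = 0.00045045 / 0.0055531375 ≈ 0.081.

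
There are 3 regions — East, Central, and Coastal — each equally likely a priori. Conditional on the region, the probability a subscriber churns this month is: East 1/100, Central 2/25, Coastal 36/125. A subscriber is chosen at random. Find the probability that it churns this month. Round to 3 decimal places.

0.126

With a uniform prior (1/3 each), posterior ∝ likelihood:
  East: 0.01
  Central: 0.08
  Coastal: 0.288
P(churn) = (1/3) × (0.01 + 0.08 + 0.288) = 0.378/3 ≈ 0.126.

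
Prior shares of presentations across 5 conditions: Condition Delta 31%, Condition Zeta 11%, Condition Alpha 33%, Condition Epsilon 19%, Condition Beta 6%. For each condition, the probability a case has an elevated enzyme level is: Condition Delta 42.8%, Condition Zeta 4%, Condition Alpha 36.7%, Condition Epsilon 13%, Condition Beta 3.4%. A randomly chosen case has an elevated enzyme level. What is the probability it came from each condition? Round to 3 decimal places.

Compute prior × likelihood for every hypothesis:
  Condition Delta: 0.31 × 0.428 = 0.13268
  Condition Zeta: 0.11 × 0.04 = 0.0044
  Condition Alpha: 0.33 × 0.367 = 0.12111
  Condition Epsilon: 0.19 × 0.13 = 0.0247
  Condition Beta: 0.06 × 0.034 = 0.00204
Total = 0.28493.
P(Condition Delta | elevated) = 0.13268/0.28493 ≈ 0.466
P(Condition Zeta | elevated) = 0.0044/0.28493 ≈ 0.015
P(Condition Alpha | elevated) = 0.12111/0.28493 ≈ 0.425
P(Condition Epsilon | elevated) = 0.0247/0.28493 ≈ 0.087
P(Condition Beta | elevated) = 0.00204/0.28493 ≈ 0.007

Condition Delta 0.466, Condition Zeta 0.015, Condition Alpha 0.425, Condition Epsilon 0.087, Condition Beta 0.007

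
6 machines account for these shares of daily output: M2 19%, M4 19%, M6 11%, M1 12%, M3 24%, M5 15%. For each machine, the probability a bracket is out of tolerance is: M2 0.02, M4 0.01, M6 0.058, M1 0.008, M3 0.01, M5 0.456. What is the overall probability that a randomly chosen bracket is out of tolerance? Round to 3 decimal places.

By Bayes' rule, posterior ∝ prior × likelihood:
  M2: 0.19 × 0.02 = 0.0038
  M4: 0.19 × 0.01 = 0.0019
  M6: 0.11 × 0.058 = 0.00638
  M1: 0.12 × 0.008 = 0.00096
  M3: 0.24 × 0.01 = 0.0024
  M5: 0.15 × 0.456 = 0.0684
P(oversize) = 0.0038 + 0.0019 + 0.00638 + 0.00096 + 0.0024 + 0.0684 = 0.08384 → 0.084.

0.084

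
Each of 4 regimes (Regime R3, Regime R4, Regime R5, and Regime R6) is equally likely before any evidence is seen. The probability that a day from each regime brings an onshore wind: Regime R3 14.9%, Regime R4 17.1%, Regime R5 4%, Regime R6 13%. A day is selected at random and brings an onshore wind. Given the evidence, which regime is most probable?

Regime R4

Since the prior is uniform, the posterior is proportional to the likelihood:
  Regime R3: 0.149
  Regime R4: 0.171
  Regime R5: 0.04
  Regime R6: 0.13
Sum = 0.49.
Largest term belongs to Regime R4, so Regime R4 is most probable.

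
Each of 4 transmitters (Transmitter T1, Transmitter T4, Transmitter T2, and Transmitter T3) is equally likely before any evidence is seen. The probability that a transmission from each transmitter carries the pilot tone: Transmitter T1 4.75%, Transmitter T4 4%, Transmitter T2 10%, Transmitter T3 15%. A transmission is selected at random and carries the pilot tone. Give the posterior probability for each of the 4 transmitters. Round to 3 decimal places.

Transmitter T1 0.141, Transmitter T4 0.119, Transmitter T2 0.296, Transmitter T3 0.444

Since the prior is uniform, the posterior is proportional to the likelihood:
  Transmitter T1: 0.0475
  Transmitter T4: 0.04
  Transmitter T2: 0.1
  Transmitter T3: 0.15
Total = 0.3375.
P(Transmitter T1 | pilot) = 0.0475/0.3375 ≈ 0.141
P(Transmitter T4 | pilot) = 0.04/0.3375 ≈ 0.119
P(Transmitter T2 | pilot) = 0.1/0.3375 ≈ 0.296
P(Transmitter T3 | pilot) = 0.15/0.3375 ≈ 0.444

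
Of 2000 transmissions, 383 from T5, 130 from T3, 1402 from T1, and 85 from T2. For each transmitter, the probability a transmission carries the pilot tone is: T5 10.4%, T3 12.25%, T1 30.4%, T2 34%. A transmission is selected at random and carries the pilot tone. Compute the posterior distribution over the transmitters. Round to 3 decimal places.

By Bayes' rule, posterior ∝ prior × likelihood:
  T5: 0.1915 × 0.104 = 0.019916
  T3: 0.065 × 0.1225 = 0.0079625
  T1: 0.701 × 0.304 = 0.213104
  T2: 0.0425 × 0.34 = 0.01445
Total = 0.2554325.
P(T5 | pilot) = 0.019916/0.2554325 ≈ 0.078
P(T3 | pilot) = 0.0079625/0.2554325 ≈ 0.031
P(T1 | pilot) = 0.213104/0.2554325 ≈ 0.834
P(T2 | pilot) = 0.01445/0.2554325 ≈ 0.057

T5 0.078, T3 0.031, T1 0.834, T2 0.057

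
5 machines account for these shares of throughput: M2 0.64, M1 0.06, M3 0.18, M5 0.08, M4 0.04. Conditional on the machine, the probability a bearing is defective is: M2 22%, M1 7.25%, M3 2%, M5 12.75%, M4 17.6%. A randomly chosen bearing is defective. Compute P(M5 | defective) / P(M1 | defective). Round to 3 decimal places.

By Bayes' rule, posterior ∝ prior × likelihood:
  M2: 0.64 × 0.22 = 0.1408
  M1: 0.06 × 0.0725 = 0.00435
  M3: 0.18 × 0.02 = 0.0036
  M5: 0.08 × 0.1275 = 0.0102
  M4: 0.04 × 0.176 = 0.00704
Normalizing constant = 0.16599.
The ratio is 0.0102 / 0.00435 (the normalizer cancels) = 2.345.

2.345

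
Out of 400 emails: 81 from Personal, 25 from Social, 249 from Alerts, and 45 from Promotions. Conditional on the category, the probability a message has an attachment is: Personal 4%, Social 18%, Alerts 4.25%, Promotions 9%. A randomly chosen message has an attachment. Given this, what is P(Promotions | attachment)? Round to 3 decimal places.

0.181

Prior × likelihood for each hypothesis:
  Personal: 0.2025 × 0.04 = 0.0081
  Social: 0.0625 × 0.18 = 0.01125
  Alerts: 0.6225 × 0.0425 = 0.02645625
  Promotions: 0.1125 × 0.09 = 0.010125
Total = 0.05593125.
P(Promotions | evidence) = 0.010125 / 0.05593125 ≈ 0.181.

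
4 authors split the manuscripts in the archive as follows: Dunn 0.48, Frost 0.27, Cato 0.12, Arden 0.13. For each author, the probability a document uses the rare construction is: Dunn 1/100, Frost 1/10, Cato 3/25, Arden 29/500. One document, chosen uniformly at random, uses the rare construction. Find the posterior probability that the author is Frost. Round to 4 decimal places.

0.5024

Compute prior × likelihood for every hypothesis:
  Dunn: 0.48 × 0.01 = 0.0048
  Frost: 0.27 × 0.1 = 0.027
  Cato: 0.12 × 0.12 = 0.0144
  Arden: 0.13 × 0.058 = 0.00754
Sum = 0.05374.
P(Frost | evidence) = 0.027 / 0.05374 ≈ 0.5024.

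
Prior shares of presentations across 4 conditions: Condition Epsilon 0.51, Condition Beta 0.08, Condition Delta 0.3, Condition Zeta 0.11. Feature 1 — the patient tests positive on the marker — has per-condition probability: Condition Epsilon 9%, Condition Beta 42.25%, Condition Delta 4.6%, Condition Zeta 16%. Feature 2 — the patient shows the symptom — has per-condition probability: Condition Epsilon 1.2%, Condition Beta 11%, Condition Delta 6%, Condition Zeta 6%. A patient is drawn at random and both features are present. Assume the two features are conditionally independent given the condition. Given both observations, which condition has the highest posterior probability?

Unnormalized posteriors (prior × likelihood):
  Condition Epsilon: 0.51 × 0.09 × 0.012 = 0.0005508
  Condition Beta: 0.08 × 0.4225 × 0.11 = 0.003718
  Condition Delta: 0.3 × 0.046 × 0.06 = 0.000828
  Condition Zeta: 0.11 × 0.16 × 0.06 = 0.001056
Total = 0.0061528.
Largest term belongs to Condition Beta, so Condition Beta is most probable.

Condition Beta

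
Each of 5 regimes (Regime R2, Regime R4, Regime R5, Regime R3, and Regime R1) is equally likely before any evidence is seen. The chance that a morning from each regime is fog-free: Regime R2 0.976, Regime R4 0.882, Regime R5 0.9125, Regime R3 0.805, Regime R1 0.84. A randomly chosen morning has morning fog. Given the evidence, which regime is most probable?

Taking complements, P(fog | each) = Regime R2 0.024, Regime R4 0.118, Regime R5 0.0875, Regime R3 0.195, Regime R1 0.16.
With a uniform prior (1/5 each), posterior ∝ likelihood:
  Regime R2: 0.024
  Regime R4: 0.118
  Regime R5: 0.0875
  Regime R3: 0.195
  Regime R1: 0.16
Sum = 0.5845.
Largest term belongs to Regime R3, so Regime R3 is most probable.

Regime R3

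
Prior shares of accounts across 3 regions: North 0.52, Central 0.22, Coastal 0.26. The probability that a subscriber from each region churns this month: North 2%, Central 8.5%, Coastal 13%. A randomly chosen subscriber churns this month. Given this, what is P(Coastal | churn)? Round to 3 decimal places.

Prior × likelihood for each hypothesis:
  North: 0.52 × 0.02 = 0.0104
  Central: 0.22 × 0.085 = 0.0187
  Coastal: 0.26 × 0.13 = 0.0338
Sum = 0.0629.
P(Coastal | evidence) = 0.0338 / 0.0629 ≈ 0.537.

0.537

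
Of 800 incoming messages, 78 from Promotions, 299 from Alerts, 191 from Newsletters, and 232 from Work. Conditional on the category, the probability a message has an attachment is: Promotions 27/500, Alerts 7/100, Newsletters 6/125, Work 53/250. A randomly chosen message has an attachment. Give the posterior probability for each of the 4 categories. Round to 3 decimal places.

Unnormalized posteriors (prior × likelihood):
  Promotions: 0.0975 × 0.054 = 0.005265
  Alerts: 0.37375 × 0.07 = 0.0261625
  Newsletters: 0.23875 × 0.048 = 0.01146
  Work: 0.29 × 0.212 = 0.06148
Normalizing constant = 0.1043675.
P(Promotions | attachment) = 0.005265/0.1043675 ≈ 0.050
P(Alerts | attachment) = 0.0261625/0.1043675 ≈ 0.251
P(Newsletters | attachment) = 0.01146/0.1043675 ≈ 0.110
P(Work | attachment) = 0.06148/0.1043675 ≈ 0.589
(Check: 0.050+0.251+0.110+0.589 = 1.000.)

Promotions 0.050, Alerts 0.251, Newsletters 0.110, Work 0.589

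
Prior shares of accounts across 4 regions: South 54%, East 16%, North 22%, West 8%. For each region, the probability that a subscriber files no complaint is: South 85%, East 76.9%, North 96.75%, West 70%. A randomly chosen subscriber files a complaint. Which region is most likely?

Taking complements, P(complaint | each) = South 0.15, East 0.231, North 0.0325, West 0.3.
Prior × likelihood for each hypothesis:
  South: 0.54 × 0.15 = 0.081
  East: 0.16 × 0.231 = 0.03696
  North: 0.22 × 0.0325 = 0.00715
  West: 0.08 × 0.3 = 0.024
Total = 0.14911.
Largest term belongs to South, so South is most probable.

South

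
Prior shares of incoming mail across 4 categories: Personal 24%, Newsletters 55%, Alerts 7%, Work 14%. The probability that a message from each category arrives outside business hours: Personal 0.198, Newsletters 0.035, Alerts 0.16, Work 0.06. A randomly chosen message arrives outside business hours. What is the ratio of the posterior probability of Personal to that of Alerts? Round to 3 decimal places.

By Bayes' rule, posterior ∝ prior × likelihood:
  Personal: 0.24 × 0.198 = 0.04752
  Newsletters: 0.55 × 0.035 = 0.01925
  Alerts: 0.07 × 0.16 = 0.0112
  Work: 0.14 × 0.06 = 0.0084
Sum = 0.08637.
The ratio is 0.04752 / 0.0112 (the normalizer cancels) = 4.243.

4.243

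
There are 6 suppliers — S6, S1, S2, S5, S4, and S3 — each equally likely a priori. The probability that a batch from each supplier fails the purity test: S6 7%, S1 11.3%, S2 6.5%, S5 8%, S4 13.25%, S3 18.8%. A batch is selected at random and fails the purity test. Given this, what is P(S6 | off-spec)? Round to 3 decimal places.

0.108

Since the prior is uniform, the posterior is proportional to the likelihood:
  S6: 0.07
  S1: 0.113
  S2: 0.065
  S5: 0.08
  S4: 0.1325
  S3: 0.188
Normalizing constant = 0.6485.
P(S6 | evidence) = 0.07 / 0.6485 ≈ 0.108.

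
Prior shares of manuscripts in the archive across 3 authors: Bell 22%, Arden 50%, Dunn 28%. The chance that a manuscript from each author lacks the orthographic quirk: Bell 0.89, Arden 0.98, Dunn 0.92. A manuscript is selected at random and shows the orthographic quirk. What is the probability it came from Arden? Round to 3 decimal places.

0.177

Taking complements, P(quirk | each) = Bell 0.11, Arden 0.02, Dunn 0.08.
Unnormalized posteriors (prior × likelihood):
  Bell: 0.22 × 0.11 = 0.0242
  Arden: 0.5 × 0.02 = 0.01
  Dunn: 0.28 × 0.08 = 0.0224
Normalizing constant = 0.0566.
P(Arden | evidence) = 0.01 / 0.0566 ≈ 0.177.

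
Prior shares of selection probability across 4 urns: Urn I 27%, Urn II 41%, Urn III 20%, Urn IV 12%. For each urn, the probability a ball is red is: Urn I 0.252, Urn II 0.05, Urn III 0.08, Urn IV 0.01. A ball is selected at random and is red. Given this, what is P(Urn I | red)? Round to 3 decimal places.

Compute prior × likelihood for every hypothesis:
  Urn I: 0.27 × 0.252 = 0.06804
  Urn II: 0.41 × 0.05 = 0.0205
  Urn III: 0.2 × 0.08 = 0.016
  Urn IV: 0.12 × 0.01 = 0.0012
Sum = 0.10574.
P(Urn I | evidence) = 0.06804 / 0.10574 ≈ 0.643.

0.643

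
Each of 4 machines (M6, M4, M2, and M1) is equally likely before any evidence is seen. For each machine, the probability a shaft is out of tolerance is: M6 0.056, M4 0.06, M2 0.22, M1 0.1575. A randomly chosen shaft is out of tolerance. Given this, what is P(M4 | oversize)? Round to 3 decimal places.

With a uniform prior (1/4 each), posterior ∝ likelihood:
  M6: 0.056
  M4: 0.06
  M2: 0.22
  M1: 0.1575
Total = 0.4935.
P(M4 | evidence) = 0.06 / 0.4935 ≈ 0.122.

0.122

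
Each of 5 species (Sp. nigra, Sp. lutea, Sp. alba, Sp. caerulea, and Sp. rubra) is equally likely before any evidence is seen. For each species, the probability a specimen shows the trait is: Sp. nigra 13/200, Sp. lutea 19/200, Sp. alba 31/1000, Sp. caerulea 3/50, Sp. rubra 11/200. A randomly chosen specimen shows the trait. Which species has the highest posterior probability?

Sp. lutea

Since the prior is uniform, the posterior is proportional to the likelihood:
  Sp. nigra: 0.065
  Sp. lutea: 0.095
  Sp. alba: 0.031
  Sp. caerulea: 0.06
  Sp. rubra: 0.055
Total = 0.306.
Largest term belongs to Sp. lutea, so Sp. lutea is most probable.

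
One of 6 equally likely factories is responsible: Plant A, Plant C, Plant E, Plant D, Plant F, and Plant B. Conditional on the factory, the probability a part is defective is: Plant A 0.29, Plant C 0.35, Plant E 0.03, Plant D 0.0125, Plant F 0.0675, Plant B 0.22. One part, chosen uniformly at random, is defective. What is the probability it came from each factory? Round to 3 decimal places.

With a uniform prior (1/6 each), posterior ∝ likelihood:
  Plant A: 0.29
  Plant C: 0.35
  Plant E: 0.03
  Plant D: 0.0125
  Plant F: 0.0675
  Plant B: 0.22
Total = 0.97.
P(Plant A | defective) = 0.29/0.97 ≈ 0.299
P(Plant C | defective) = 0.35/0.97 ≈ 0.361
P(Plant E | defective) = 0.03/0.97 ≈ 0.031
P(Plant D | defective) = 0.0125/0.97 ≈ 0.013
P(Plant F | defective) = 0.0675/0.97 ≈ 0.070
P(Plant B | defective) = 0.22/0.97 ≈ 0.227
(Check: 0.299+0.361+0.031+0.013+0.070+0.227 = 1.001.)

Plant A 0.299, Plant C 0.361, Plant E 0.031, Plant D 0.013, Plant F 0.070, Plant B 0.227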